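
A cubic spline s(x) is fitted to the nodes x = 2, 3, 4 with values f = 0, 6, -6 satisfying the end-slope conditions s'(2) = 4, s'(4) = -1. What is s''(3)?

With M_i denoting the second derivative at x_i, h_i = 1, 1, and Δ_i = (y_(i+1) − y_i)/h_i = 6, -12:
  1·M_0 + 4·M_1 + 1·M_2 = 6(Δ_1 - Δ_0) = -108
Clamped end conditions give two more equations: 2h_0·M_0 + h_0·M_1 = 6(Δ_0 - s'(2)) = 12 and h_1·M_1 + 2h_1·M_2 = 6(s'(4) - Δ_1) = 66.
Forward elimination and back-substitution give M_0 = 61/2, M_1 = -49, M_2 = 115/2.

-49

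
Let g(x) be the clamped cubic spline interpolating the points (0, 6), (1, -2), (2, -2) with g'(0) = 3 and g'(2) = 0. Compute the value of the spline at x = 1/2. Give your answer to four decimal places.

3.2188

Let M_i = g''(x_i). Step sizes h_i = 1, 1; slopes of the chords Δ_i = (y_(i+1) - y_i)/h_i = -8, 0.
  1·M_0 + 4·M_1 + 1·M_2 = 6(Δ_1 - Δ_0) = 48
Clamped end conditions give two more equations: 2h_0·M_0 + h_0·M_1 = 6(Δ_0 - g'(0)) = -66 and h_1·M_1 + 2h_1·M_2 = 6(g'(2) - Δ_1) = 0.
Solving the tridiagonal system: M_0 = -93/2, M_1 = 27, M_2 = -27/2.
On [0, 1], g(x) = 6 + 3·x - 93/4·x² + 49/4·x³.
With x = 1/2: g(1/2) = 103/32.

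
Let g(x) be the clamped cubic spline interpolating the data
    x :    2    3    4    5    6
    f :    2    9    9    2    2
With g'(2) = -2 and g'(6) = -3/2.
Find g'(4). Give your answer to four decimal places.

-6.2500

Put σ_i = g'' at the i-th knot. Here h = (1, 1, 1, 1) and Δ = (7, 0, -7, 0), so the interior equations h_(i-1)·σ_(i-1) + 2(h_(i-1)+h_i)·σ_i + h_i·σ_(i+1) = 6(Δ_i − Δ_(i-1)) read
  1·σ_0 + 4·σ_1 + 1·σ_2 = 6(Δ_1 - Δ_0) = -42
  1·σ_1 + 4·σ_2 + 1·σ_3 = 6(Δ_2 - Δ_1) = -42
  1·σ_2 + 4·σ_3 + 1·σ_4 = 6(Δ_3 - Δ_2) = 42
Clamped end conditions give two more equations: 2h_0·σ_0 + h_0·σ_1 = 6(Δ_0 - g'(2)) = 54 and h_3·σ_3 + 2h_3·σ_4 = 6(g'(6) - Δ_3) = -9.
Solving: σ_0 = 283/8, σ_1 = -67/4, σ_2 = -83/8, σ_3 = 65/4, σ_4 = -101/8.
On [4, 5], g'(x) = b_2 + 2c_2·(x - 4) + 3d_2·(x - 4)² with b_2 = Δ_2 - h_2(2σ_2 + σ_3)/6 = -25/4, c_2 = σ_2/2 = -83/16, d_2 = (σ_3 - σ_2)/(6h_2) = 71/16. So g'(4) = -25/4.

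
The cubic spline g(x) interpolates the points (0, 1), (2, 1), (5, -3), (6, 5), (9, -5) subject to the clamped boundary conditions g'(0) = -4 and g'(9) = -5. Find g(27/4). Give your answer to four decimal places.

Write m_i for g''(x_i). With h_i = 2, 3, 1, 3 and divided differences Δ_i = 0, -4/3, 8, -10/3, the continuity of g' gives the tridiagonal system
  2·m_0 + 10·m_1 + 3·m_2 = 6(Δ_1 - Δ_0) = -8
  3·m_1 + 8·m_2 + 1·m_3 = 6(Δ_2 - Δ_1) = 56
  1·m_2 + 8·m_3 + 3·m_4 = 6(Δ_3 - Δ_2) = -68
Clamped end conditions give two more equations: 2h_0·m_0 + h_0·m_1 = 6(Δ_0 - g'(0)) = 24 and h_3·m_3 + 2h_3·m_4 = 6(g'(9) - Δ_3) = -10.
Solving the tridiagonal system: m_0 = 2369/267, m_1 = -1534/267, m_2 = 2822/267, m_3 = -3022/267, m_4 = 1066/267.
On [6, 9], g(x) = 5 + 533/89·(x - 6) - 1511/267·(x - 6)² + 2044/2403·(x - 6)³.
With (x - 6) = 3/4: g(27/4) = 4747/712.

6.6671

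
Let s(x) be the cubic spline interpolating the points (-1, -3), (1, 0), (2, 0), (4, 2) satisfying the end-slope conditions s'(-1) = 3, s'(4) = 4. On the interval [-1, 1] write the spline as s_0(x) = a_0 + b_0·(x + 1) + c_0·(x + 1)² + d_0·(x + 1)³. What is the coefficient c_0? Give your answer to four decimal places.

Put M_i = s'' at the i-th knot. Here h = (2, 1, 2) and Δ = (3/2, 0, 1), so the interior equations h_(i-1)·M_(i-1) + 2(h_(i-1)+h_i)·M_i + h_i·M_(i+1) = 6(Δ_i − Δ_(i-1)) read
  2·M_0 + 6·M_1 + 1·M_2 = 6(Δ_1 - Δ_0) = -9
  1·M_1 + 6·M_2 + 2·M_3 = 6(Δ_2 - Δ_1) = 6
Clamped end conditions give two more equations: 2h_0·M_0 + h_0·M_1 = 6(Δ_0 - s'(-1)) = -9 and h_2·M_2 + 2h_2·M_3 = 6(s'(4) - Δ_2) = 18.
Forward elimination and back-substitution give M_0 = -59/32, M_1 = -13/16, M_2 = -7/16, M_3 = 151/32.
On [-1, 1], with s_0(x) = a_0 + b_0·(x + 1) + c_0·(x + 1)² + d_0·(x + 1)³: c_0 = M_0/2 = -59/64, d_0 = (M_1 - M_0)/(6h_0) = 11/128, b_0 = Δ_0 - h_0(2M_0 + M_1)/6 = 3.

-0.9219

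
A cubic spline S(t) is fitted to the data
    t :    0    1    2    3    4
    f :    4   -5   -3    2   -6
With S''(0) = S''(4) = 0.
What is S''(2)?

6

With σ_i denoting the second derivative at x_i, h_i = 1, 1, 1, 1, and Δ_i = (y_(i+1) − y_i)/h_i = -9, 2, 5, -8:
  1·σ_0 + 4·σ_1 + 1·σ_2 = 6(Δ_1 - Δ_0) = 66
  1·σ_1 + 4·σ_2 + 1·σ_3 = 6(Δ_2 - Δ_1) = 18
  1·σ_2 + 4·σ_3 + 1·σ_4 = 6(Δ_3 - Δ_2) = -78
Natural end conditions: σ_0 = σ_4 = 0.
Solving the tridiagonal system: σ_0 = 0, σ_1 = 15, σ_2 = 6, σ_3 = -21, σ_4 = 0.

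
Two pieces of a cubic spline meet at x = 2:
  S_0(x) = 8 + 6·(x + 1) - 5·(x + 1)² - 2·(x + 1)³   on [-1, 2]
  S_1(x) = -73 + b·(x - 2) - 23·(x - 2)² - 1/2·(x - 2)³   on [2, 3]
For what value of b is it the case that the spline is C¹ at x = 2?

-78

S_0'(x) = 6 - 10·(x + 1) - 6·(x + 1)², so S_0'(2) = -78. On the right, S_1'(2) = b, so b = -78.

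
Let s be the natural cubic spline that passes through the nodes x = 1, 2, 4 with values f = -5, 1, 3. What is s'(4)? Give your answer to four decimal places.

-0.6667

Let M_i = s''(x_i). Step sizes h_i = 1, 2; slopes of the chords Δ_i = (y_(i+1) - y_i)/h_i = 6, 1.
  1·M_0 + 6·M_1 + 2·M_2 = 6(Δ_1 - Δ_0) = -30
Natural end conditions: M_0 = M_2 = 0.
Solving: M_0 = 0, M_1 = -5, M_2 = 0.
On [2, 4], s'(x) = b_1 + 2c_1·(x - 2) + 3d_1·(x - 2)² with b_1 = Δ_1 - h_1(2M_1 + M_2)/6 = 13/3, c_1 = M_1/2 = -5/2, d_1 = (M_2 - M_1)/(6h_1) = 5/12. So s'(4) = -2/3.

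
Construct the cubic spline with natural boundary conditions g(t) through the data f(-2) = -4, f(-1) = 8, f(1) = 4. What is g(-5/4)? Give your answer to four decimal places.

With m_i denoting the second derivative at x_i, h_i = 1, 2, and Δ_i = (y_(i+1) − y_i)/h_i = 12, -2:
  1·m_0 + 6·m_1 + 2·m_2 = 6(Δ_1 - Δ_0) = -84
Natural end conditions: m_0 = m_2 = 0.
Solving the tridiagonal system: m_0 = 0, m_1 = -14, m_2 = 0.
On [-2, -1], g(t) = -4 + 43/3·(t + 2) + 0·(t + 2)² - 7/3·(t + 2)³.
With (t + 2) = 3/4: g(-5/4) = 369/64.

5.7656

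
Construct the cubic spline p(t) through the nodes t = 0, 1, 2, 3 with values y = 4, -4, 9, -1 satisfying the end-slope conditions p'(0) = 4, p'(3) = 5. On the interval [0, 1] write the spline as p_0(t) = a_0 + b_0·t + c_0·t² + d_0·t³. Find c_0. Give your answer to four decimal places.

Let M_i = p''(x_i). Step sizes h_i = 1, 1, 1; slopes of the chords Δ_i = (y_(i+1) - y_i)/h_i = -8, 13, -10.
  1·M_0 + 4·M_1 + 1·M_2 = 6(Δ_1 - Δ_0) = 126
  1·M_1 + 4·M_2 + 1·M_3 = 6(Δ_2 - Δ_1) = -138
Clamped end conditions give two more equations: 2h_0·M_0 + h_0·M_1 = 6(Δ_0 - p'(0)) = -72 and h_2·M_2 + 2h_2·M_3 = 6(p'(3) - Δ_2) = 90.
Hence M_0 = -208/3, M_1 = 200/3, M_2 = -214/3, M_3 = 242/3.
On [0, 1], with p_0(t) = a_0 + b_0·t + c_0·t² + d_0·t³: c_0 = M_0/2 = -104/3, d_0 = (M_1 - M_0)/(6h_0) = 68/3, b_0 = Δ_0 - h_0(2M_0 + M_1)/6 = 4.

-34.6667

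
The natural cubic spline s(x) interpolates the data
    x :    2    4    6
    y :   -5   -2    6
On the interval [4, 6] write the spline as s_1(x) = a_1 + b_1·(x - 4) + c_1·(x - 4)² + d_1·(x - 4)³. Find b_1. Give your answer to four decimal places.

Put σ_i = s'' at the i-th knot. Here h = (2, 2) and Δ = (3/2, 4), so the interior equations h_(i-1)·σ_(i-1) + 2(h_(i-1)+h_i)·σ_i + h_i·σ_(i+1) = 6(Δ_i − Δ_(i-1)) read
  2·σ_0 + 8·σ_1 + 2·σ_2 = 6(Δ_1 - Δ_0) = 15
Natural end conditions: σ_0 = σ_2 = 0.
Solving the tridiagonal system: σ_0 = 0, σ_1 = 15/8, σ_2 = 0.
On [4, 6], with s_1(x) = a_1 + b_1·(x - 4) + c_1·(x - 4)² + d_1·(x - 4)³: c_1 = σ_1/2 = 15/16, d_1 = (σ_2 - σ_1)/(6h_1) = -5/32, b_1 = Δ_1 - h_1(2σ_1 + σ_2)/6 = 11/4.

2.7500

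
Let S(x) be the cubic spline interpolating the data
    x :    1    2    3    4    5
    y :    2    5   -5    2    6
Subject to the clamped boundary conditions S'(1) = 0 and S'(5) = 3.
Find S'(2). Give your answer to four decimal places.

Write M_i for S''(x_i). With h_i = 1, 1, 1, 1 and divided differences Δ_i = 3, -10, 7, 4, the continuity of S' gives the tridiagonal system
  1·M_0 + 4·M_1 + 1·M_2 = 6(Δ_1 - Δ_0) = -78
  1·M_1 + 4·M_2 + 1·M_3 = 6(Δ_2 - Δ_1) = 102
  1·M_2 + 4·M_3 + 1·M_4 = 6(Δ_3 - Δ_2) = -18
Clamped end conditions give two more equations: 2h_0·M_0 + h_0·M_1 = 6(Δ_0 - S'(1)) = 18 and h_3·M_3 + 2h_3·M_4 = 6(S'(5) - Δ_3) = -6.
Hence M_0 = 753/28, M_1 = -501/14, M_2 = 153/4, M_3 = -213/14, M_4 = 129/28.
On [2, 3], S'(x) = b_1 + 2c_1·(x - 2) + 3d_1·(x - 2)² with b_1 = Δ_1 - h_1(2M_1 + M_2)/6 = -249/56, c_1 = M_1/2 = -501/28, d_1 = (M_2 - M_1)/(6h_1) = 691/56. So S'(2) = -249/56.

-4.4464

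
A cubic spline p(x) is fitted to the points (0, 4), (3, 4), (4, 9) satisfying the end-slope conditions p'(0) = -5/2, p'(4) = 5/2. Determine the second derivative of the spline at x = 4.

With M_i denoting the second derivative at x_i, h_i = 3, 1, and Δ_i = (y_(i+1) − y_i)/h_i = 0, 5:
  3·M_0 + 8·M_1 + 1·M_2 = 6(Δ_1 - Δ_0) = 30
Clamped end conditions give two more equations: 2h_0·M_0 + h_0·M_1 = 6(Δ_0 - p'(0)) = 15 and h_1·M_1 + 2h_1·M_2 = 6(p'(4) - Δ_1) = -15.
Solving the tridiagonal system: M_0 = 0, M_1 = 5, M_2 = -10.

-10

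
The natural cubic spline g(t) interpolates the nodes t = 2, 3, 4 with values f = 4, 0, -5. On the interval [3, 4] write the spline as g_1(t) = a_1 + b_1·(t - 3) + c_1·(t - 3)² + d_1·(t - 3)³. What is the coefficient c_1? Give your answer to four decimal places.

-0.7500

Put M_i = g'' at the i-th knot. Here h = (1, 1) and Δ = (-4, -5), so the interior equations h_(i-1)·M_(i-1) + 2(h_(i-1)+h_i)·M_i + h_i·M_(i+1) = 6(Δ_i − Δ_(i-1)) read
  1·M_0 + 4·M_1 + 1·M_2 = 6(Δ_1 - Δ_0) = -6
Natural end conditions: M_0 = M_2 = 0.
Solving: M_0 = 0, M_1 = -3/2, M_2 = 0.
On [3, 4], with g_1(t) = a_1 + b_1·(t - 3) + c_1·(t - 3)² + d_1·(t - 3)³: c_1 = M_1/2 = -3/4, d_1 = (M_2 - M_1)/(6h_1) = 1/4, b_1 = Δ_1 - h_1(2M_1 + M_2)/6 = -9/2.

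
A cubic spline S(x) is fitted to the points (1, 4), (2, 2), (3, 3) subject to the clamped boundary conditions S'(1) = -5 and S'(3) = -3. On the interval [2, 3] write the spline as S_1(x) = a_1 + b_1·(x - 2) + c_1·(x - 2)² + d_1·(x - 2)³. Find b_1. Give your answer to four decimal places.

1.2500

Let M_i = S''(x_i). Step sizes h_i = 1, 1; slopes of the chords Δ_i = (y_(i+1) - y_i)/h_i = -2, 1.
  1·M_0 + 4·M_1 + 1·M_2 = 6(Δ_1 - Δ_0) = 18
Clamped end conditions give two more equations: 2h_0·M_0 + h_0·M_1 = 6(Δ_0 - S'(1)) = 18 and h_1·M_1 + 2h_1·M_2 = 6(S'(3) - Δ_1) = -24.
Solving the tridiagonal system: M_0 = 11/2, M_1 = 7, M_2 = -31/2.
On [2, 3], with S_1(x) = a_1 + b_1·(x - 2) + c_1·(x - 2)² + d_1·(x - 2)³: c_1 = M_1/2 = 7/2, d_1 = (M_2 - M_1)/(6h_1) = -15/4, b_1 = Δ_1 - h_1(2M_1 + M_2)/6 = 5/4.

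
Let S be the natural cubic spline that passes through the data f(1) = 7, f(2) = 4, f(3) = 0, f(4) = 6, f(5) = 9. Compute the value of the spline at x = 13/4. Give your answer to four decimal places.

With M_i denoting the second derivative at x_i, h_i = 1, 1, 1, 1, and Δ_i = (y_(i+1) − y_i)/h_i = -3, -4, 6, 3:
  1·M_0 + 4·M_1 + 1·M_2 = 6(Δ_1 - Δ_0) = -6
  1·M_1 + 4·M_2 + 1·M_3 = 6(Δ_2 - Δ_1) = 60
  1·M_2 + 4·M_3 + 1·M_4 = 6(Δ_3 - Δ_2) = -18
Natural end conditions: M_0 = M_4 = 0.
Hence M_0 = 0, M_1 = -87/14, M_2 = 132/7, M_3 = -129/14, M_4 = 0.
On [3, 4], S(x) = 0 + 5/4·(x - 3) + 66/7·(x - 3)² - 131/28·(x - 3)³.
With (x - 3) = 1/4: S(13/4) = 1485/1792.

0.8287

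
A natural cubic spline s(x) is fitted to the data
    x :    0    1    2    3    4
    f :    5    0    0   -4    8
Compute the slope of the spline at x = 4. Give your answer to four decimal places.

Let M_i = s''(x_i). Step sizes h_i = 1, 1, 1, 1; slopes of the chords Δ_i = (y_(i+1) - y_i)/h_i = -5, 0, -4, 12.
  1·M_0 + 4·M_1 + 1·M_2 = 6(Δ_1 - Δ_0) = 30
  1·M_1 + 4·M_2 + 1·M_3 = 6(Δ_2 - Δ_1) = -24
  1·M_2 + 4·M_3 + 1·M_4 = 6(Δ_3 - Δ_2) = 96
Natural end conditions: M_0 = M_4 = 0.
Solving the tridiagonal system: M_0 = 0, M_1 = 321/28, M_2 = -111/7, M_3 = 783/28, M_4 = 0.
On [3, 4], s'(x) = b_3 + 2c_3·(x - 3) + 3d_3·(x - 3)² with b_3 = Δ_3 - h_3(2M_3 + M_4)/6 = 75/28, c_3 = M_3/2 = 783/56, d_3 = (M_4 - M_3)/(6h_3) = -261/56. So s'(4) = 933/56.

16.6607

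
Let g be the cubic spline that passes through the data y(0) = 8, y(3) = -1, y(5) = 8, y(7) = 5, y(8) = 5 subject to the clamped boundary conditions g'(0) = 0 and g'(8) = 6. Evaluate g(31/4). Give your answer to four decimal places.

4.0063

Put M_i = g'' at the i-th knot. Here h = (3, 2, 2, 1) and Δ = (-3, 9/2, -3/2, 0), so the interior equations h_(i-1)·M_(i-1) + 2(h_(i-1)+h_i)·M_i + h_i·M_(i+1) = 6(Δ_i − Δ_(i-1)) read
  3·M_0 + 10·M_1 + 2·M_2 = 6(Δ_1 - Δ_0) = 45
  2·M_1 + 8·M_2 + 2·M_3 = 6(Δ_2 - Δ_1) = -36
  2·M_2 + 6·M_3 + 1·M_4 = 6(Δ_3 - Δ_2) = 9
Clamped end conditions give two more equations: 2h_0·M_0 + h_0·M_1 = 6(Δ_0 - g'(0)) = -18 and h_3·M_3 + 2h_3·M_4 = 6(g'(8) - Δ_3) = 36.
Solving the tridiagonal system: M_0 = -369/53, M_1 = 420/53, M_2 = -354/53, M_3 = 42/53, M_4 = 933/53.
On [7, 8], g(x) = 5 - 339/106·(x - 7) + 21/53·(x - 7)² + 297/106·(x - 7)³.
With (x - 7) = 3/4: g(31/4) = 27179/6784.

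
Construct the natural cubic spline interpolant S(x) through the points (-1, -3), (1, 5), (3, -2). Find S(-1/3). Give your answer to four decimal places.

Put M_i = S'' at the i-th knot. Here h = (2, 2) and Δ = (4, -7/2), so the interior equations h_(i-1)·M_(i-1) + 2(h_(i-1)+h_i)·M_i + h_i·M_(i+1) = 6(Δ_i − Δ_(i-1)) read
  2·M_0 + 8·M_1 + 2·M_2 = 6(Δ_1 - Δ_0) = -45
Natural end conditions: M_0 = M_2 = 0.
Hence M_0 = 0, M_1 = -45/8, M_2 = 0.
On [-1, 1], S(x) = -3 + 47/8·(x + 1) + 0·(x + 1)² - 15/32·(x + 1)³.
With (x + 1) = 2/3: S(-1/3) = 7/9.

0.7778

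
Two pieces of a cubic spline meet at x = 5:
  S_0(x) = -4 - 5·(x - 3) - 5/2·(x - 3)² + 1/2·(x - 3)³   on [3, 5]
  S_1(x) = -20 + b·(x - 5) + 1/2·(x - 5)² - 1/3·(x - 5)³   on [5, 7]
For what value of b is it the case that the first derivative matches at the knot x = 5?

S_0'(x) = -5 - 5·(x - 3) + 3/2·(x - 3)², so S_0'(5) = -9. On the right, S_1'(5) = b, so b = -9.

-9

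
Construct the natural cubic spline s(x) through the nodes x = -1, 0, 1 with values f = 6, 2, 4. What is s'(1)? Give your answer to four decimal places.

With σ_i denoting the second derivative at x_i, h_i = 1, 1, and Δ_i = (y_(i+1) − y_i)/h_i = -4, 2:
  1·σ_0 + 4·σ_1 + 1·σ_2 = 6(Δ_1 - Δ_0) = 36
Natural end conditions: σ_0 = σ_2 = 0.
Solving: σ_0 = 0, σ_1 = 9, σ_2 = 0.
On [0, 1], s'(x) = b_1 + 2c_1·x + 3d_1·x² with b_1 = Δ_1 - h_1(2σ_1 + σ_2)/6 = -1, c_1 = σ_1/2 = 9/2, d_1 = (σ_2 - σ_1)/(6h_1) = -3/2. So s'(1) = 7/2.

3.5000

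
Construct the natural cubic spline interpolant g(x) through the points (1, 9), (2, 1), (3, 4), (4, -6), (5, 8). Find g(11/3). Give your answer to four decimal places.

-3.6230

Let m_i = g''(x_i). Step sizes h_i = 1, 1, 1, 1; slopes of the chords Δ_i = (y_(i+1) - y_i)/h_i = -8, 3, -10, 14.
  1·m_0 + 4·m_1 + 1·m_2 = 6(Δ_1 - Δ_0) = 66
  1·m_1 + 4·m_2 + 1·m_3 = 6(Δ_2 - Δ_1) = -78
  1·m_2 + 4·m_3 + 1·m_4 = 6(Δ_3 - Δ_2) = 144
Natural end conditions: m_0 = m_4 = 0.
Hence m_0 = 0, m_1 = 723/28, m_2 = -261/7, m_3 = 1269/28, m_4 = 0.
On [3, 4], g(x) = 4 - 41/8·(x - 3) - 261/14·(x - 3)² + 771/56·(x - 3)³.
With (x - 3) = 2/3: g(11/3) = -913/252.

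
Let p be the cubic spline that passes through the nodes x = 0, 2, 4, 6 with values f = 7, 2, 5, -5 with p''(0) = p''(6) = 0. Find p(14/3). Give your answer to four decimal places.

Put M_i = p'' at the i-th knot. Here h = (2, 2, 2) and Δ = (-5/2, 3/2, -5), so the interior equations h_(i-1)·M_(i-1) + 2(h_(i-1)+h_i)·M_i + h_i·M_(i+1) = 6(Δ_i − Δ_(i-1)) read
  2·M_0 + 8·M_1 + 2·M_2 = 6(Δ_1 - Δ_0) = 24
  2·M_1 + 8·M_2 + 2·M_3 = 6(Δ_2 - Δ_1) = -39
Natural end conditions: M_0 = M_3 = 0.
Hence M_0 = 0, M_1 = 9/2, M_2 = -6, M_3 = 0.
On [4, 6], p(x) = 5 - 1·(x - 4) - 3·(x - 4)² + 1/2·(x - 4)³.
With (x - 4) = 2/3: p(14/3) = 85/27.

3.1481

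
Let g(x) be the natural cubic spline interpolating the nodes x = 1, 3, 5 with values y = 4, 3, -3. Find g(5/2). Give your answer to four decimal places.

Write M_i for g''(x_i). With h_i = 2, 2 and divided differences Δ_i = -1/2, -3, the continuity of g' gives the tridiagonal system
  2·M_0 + 8·M_1 + 2·M_2 = 6(Δ_1 - Δ_0) = -15
Natural end conditions: M_0 = M_2 = 0.
Hence M_0 = 0, M_1 = -15/8, M_2 = 0.
On [1, 3], g(x) = 4 + 1/8·(x - 1) + 0·(x - 1)² - 5/32·(x - 1)³.
With (x - 1) = 3/2: g(5/2) = 937/256.

3.6602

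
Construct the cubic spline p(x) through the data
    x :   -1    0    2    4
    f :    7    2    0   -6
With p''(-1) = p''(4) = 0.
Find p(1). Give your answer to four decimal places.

0.4545

Write σ_i for p''(x_i). With h_i = 1, 2, 2 and divided differences Δ_i = -5, -1, -3, the continuity of p' gives the tridiagonal system
  1·σ_0 + 6·σ_1 + 2·σ_2 = 6(Δ_1 - Δ_0) = 24
  2·σ_1 + 8·σ_2 + 2·σ_3 = 6(Δ_2 - Δ_1) = -12
Natural end conditions: σ_0 = σ_3 = 0.
Hence σ_0 = 0, σ_1 = 54/11, σ_2 = -30/11, σ_3 = 0.
On [0, 2], p(x) = 2 - 37/11·x + 27/11·x² - 7/11·x³.
With x = 1: p(1) = 5/11.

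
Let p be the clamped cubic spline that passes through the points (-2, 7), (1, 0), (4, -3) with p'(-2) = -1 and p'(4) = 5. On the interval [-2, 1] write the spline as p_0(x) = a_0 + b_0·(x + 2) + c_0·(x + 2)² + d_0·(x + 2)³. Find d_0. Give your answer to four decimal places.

0.0185

Put m_i = p'' at the i-th knot. Here h = (3, 3) and Δ = (-7/3, -1), so the interior equations h_(i-1)·m_(i-1) + 2(h_(i-1)+h_i)·m_i + h_i·m_(i+1) = 6(Δ_i − Δ_(i-1)) read
  3·m_0 + 12·m_1 + 3·m_2 = 6(Δ_1 - Δ_0) = 8
Clamped end conditions give two more equations: 2h_0·m_0 + h_0·m_1 = 6(Δ_0 - p'(-2)) = -8 and h_1·m_1 + 2h_1·m_2 = 6(p'(4) - Δ_1) = 36.
Solving: m_0 = -1, m_1 = -2/3, m_2 = 19/3.
On [-2, 1], with p_0(x) = a_0 + b_0·(x + 2) + c_0·(x + 2)² + d_0·(x + 2)³: c_0 = m_0/2 = -1/2, d_0 = (m_1 - m_0)/(6h_0) = 1/54, b_0 = Δ_0 - h_0(2m_0 + m_1)/6 = -1.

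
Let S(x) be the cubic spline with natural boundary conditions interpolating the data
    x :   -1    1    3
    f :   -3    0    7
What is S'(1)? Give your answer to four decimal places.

With M_i denoting the second derivative at x_i, h_i = 2, 2, and Δ_i = (y_(i+1) − y_i)/h_i = 3/2, 7/2:
  2·M_0 + 8·M_1 + 2·M_2 = 6(Δ_1 - Δ_0) = 12
Natural end conditions: M_0 = M_2 = 0.
Forward elimination and back-substitution give M_0 = 0, M_1 = 3/2, M_2 = 0.
On [1, 3], S'(x) = b_1 + 2c_1·(x - 1) + 3d_1·(x - 1)² with b_1 = Δ_1 - h_1(2M_1 + M_2)/6 = 5/2, c_1 = M_1/2 = 3/4, d_1 = (M_2 - M_1)/(6h_1) = -1/8. So S'(1) = 5/2.

2.5000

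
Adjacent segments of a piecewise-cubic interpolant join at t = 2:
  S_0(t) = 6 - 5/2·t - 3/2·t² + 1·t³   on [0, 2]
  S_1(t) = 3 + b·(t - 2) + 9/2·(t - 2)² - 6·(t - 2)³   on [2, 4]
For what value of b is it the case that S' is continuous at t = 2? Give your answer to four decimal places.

S_0'(t) = -5/2 - 3·t + 3·t², so S_0'(2) = 7/2. On the right, S_1'(2) = b, so b = 7/2.

3.5000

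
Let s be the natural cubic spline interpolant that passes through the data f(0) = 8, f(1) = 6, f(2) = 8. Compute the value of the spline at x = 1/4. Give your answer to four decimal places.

Let σ_i = s''(x_i). Step sizes h_i = 1, 1; slopes of the chords Δ_i = (y_(i+1) - y_i)/h_i = -2, 2.
  1·σ_0 + 4·σ_1 + 1·σ_2 = 6(Δ_1 - Δ_0) = 24
Natural end conditions: σ_0 = σ_2 = 0.
Forward elimination and back-substitution give σ_0 = 0, σ_1 = 6, σ_2 = 0.
On [0, 1], s(x) = 8 - 3·x + 0·x² + 1·x³.
With x = 1/4: s(1/4) = 465/64.

7.2656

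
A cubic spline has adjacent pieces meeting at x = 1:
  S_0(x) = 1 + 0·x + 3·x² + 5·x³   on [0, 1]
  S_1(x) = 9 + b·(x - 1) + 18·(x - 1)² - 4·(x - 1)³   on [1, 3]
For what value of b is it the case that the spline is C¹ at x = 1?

21

S_0'(x) = 0 + 6·x + 15·x², so S_0'(1) = 21. On the right, S_1'(1) = b, so b = 21.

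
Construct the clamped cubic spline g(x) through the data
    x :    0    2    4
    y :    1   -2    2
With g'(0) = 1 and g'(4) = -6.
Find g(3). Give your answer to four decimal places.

1.9063

Let m_i = g''(x_i). Step sizes h_i = 2, 2; slopes of the chords Δ_i = (y_(i+1) - y_i)/h_i = -3/2, 2.
  2·m_0 + 8·m_1 + 2·m_2 = 6(Δ_1 - Δ_0) = 21
Clamped end conditions give two more equations: 2h_0·m_0 + h_0·m_1 = 6(Δ_0 - g'(0)) = -15 and h_1·m_1 + 2h_1·m_2 = 6(g'(4) - Δ_1) = -48.
Solving: m_0 = -65/8, m_1 = 35/4, m_2 = -131/8.
On [2, 4], g(x) = -2 + 13/8·(x - 2) + 35/8·(x - 2)² - 67/32·(x - 2)³.
With (x - 2) = 1: g(3) = 61/32.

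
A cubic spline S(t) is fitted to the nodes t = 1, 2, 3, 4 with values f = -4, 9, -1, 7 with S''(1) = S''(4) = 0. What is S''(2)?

-44

Write σ_i for S''(x_i). With h_i = 1, 1, 1 and divided differences Δ_i = 13, -10, 8, the continuity of S' gives the tridiagonal system
  1·σ_0 + 4·σ_1 + 1·σ_2 = 6(Δ_1 - Δ_0) = -138
  1·σ_1 + 4·σ_2 + 1·σ_3 = 6(Δ_2 - Δ_1) = 108
Natural end conditions: σ_0 = σ_3 = 0.
Solving the tridiagonal system: σ_0 = 0, σ_1 = -44, σ_2 = 38, σ_3 = 0.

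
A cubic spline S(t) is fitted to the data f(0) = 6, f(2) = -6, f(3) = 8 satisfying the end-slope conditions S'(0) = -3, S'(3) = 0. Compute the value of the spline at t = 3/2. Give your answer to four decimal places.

With M_i denoting the second derivative at x_i, h_i = 2, 1, and Δ_i = (y_(i+1) − y_i)/h_i = -6, 14:
  2·M_0 + 6·M_1 + 1·M_2 = 6(Δ_1 - Δ_0) = 120
Clamped end conditions give two more equations: 2h_0·M_0 + h_0·M_1 = 6(Δ_0 - S'(0)) = -18 and h_1·M_1 + 2h_1·M_2 = 6(S'(3) - Δ_1) = -84.
Forward elimination and back-substitution give M_0 = -47/2, M_1 = 38, M_2 = -61.
On [0, 2], S(t) = 6 - 3·t - 47/4·t² + 41/8·t³.
With t = 3/2: S(3/2) = -489/64.

-7.6406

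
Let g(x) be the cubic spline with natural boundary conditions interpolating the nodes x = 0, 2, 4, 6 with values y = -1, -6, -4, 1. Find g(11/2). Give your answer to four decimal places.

-0.3281

With m_i denoting the second derivative at x_i, h_i = 2, 2, 2, and Δ_i = (y_(i+1) − y_i)/h_i = -5/2, 1, 5/2:
  2·m_0 + 8·m_1 + 2·m_2 = 6(Δ_1 - Δ_0) = 21
  2·m_1 + 8·m_2 + 2·m_3 = 6(Δ_2 - Δ_1) = 9
Natural end conditions: m_0 = m_3 = 0.
Forward elimination and back-substitution give m_0 = 0, m_1 = 5/2, m_2 = 1/2, m_3 = 0.
On [4, 6], g(x) = -4 + 13/6·(x - 4) + 1/4·(x - 4)² - 1/24·(x - 4)³.
With (x - 4) = 3/2: g(11/2) = -21/64.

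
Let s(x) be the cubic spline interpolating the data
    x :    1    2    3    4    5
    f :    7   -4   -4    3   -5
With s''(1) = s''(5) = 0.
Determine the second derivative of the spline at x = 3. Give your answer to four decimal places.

13.7143

Write σ_i for s''(x_i). With h_i = 1, 1, 1, 1 and divided differences Δ_i = -11, 0, 7, -8, the continuity of s' gives the tridiagonal system
  1·σ_0 + 4·σ_1 + 1·σ_2 = 6(Δ_1 - Δ_0) = 66
  1·σ_1 + 4·σ_2 + 1·σ_3 = 6(Δ_2 - Δ_1) = 42
  1·σ_2 + 4·σ_3 + 1·σ_4 = 6(Δ_3 - Δ_2) = -90
Natural end conditions: σ_0 = σ_4 = 0.
Forward elimination and back-substitution give σ_0 = 0, σ_1 = 183/14, σ_2 = 96/7, σ_3 = -363/14, σ_4 = 0.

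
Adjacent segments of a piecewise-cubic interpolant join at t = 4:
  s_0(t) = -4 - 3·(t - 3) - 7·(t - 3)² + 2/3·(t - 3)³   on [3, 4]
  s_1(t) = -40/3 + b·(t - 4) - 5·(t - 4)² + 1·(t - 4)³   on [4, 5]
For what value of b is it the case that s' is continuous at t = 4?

s_0'(t) = -3 - 14·(t - 3) + 2·(t - 3)², so s_0'(4) = -15. On the right, s_1'(4) = b, so b = -15.

-15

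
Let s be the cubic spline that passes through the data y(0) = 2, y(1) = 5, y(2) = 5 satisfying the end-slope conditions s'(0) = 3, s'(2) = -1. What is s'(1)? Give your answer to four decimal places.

1.7500

Write m_i for s''(x_i). With h_i = 1, 1 and divided differences Δ_i = 3, 0, the continuity of s' gives the tridiagonal system
  1·m_0 + 4·m_1 + 1·m_2 = 6(Δ_1 - Δ_0) = -18
Clamped end conditions give two more equations: 2h_0·m_0 + h_0·m_1 = 6(Δ_0 - s'(0)) = 0 and h_1·m_1 + 2h_1·m_2 = 6(s'(2) - Δ_1) = -6.
Solving the tridiagonal system: m_0 = 5/2, m_1 = -5, m_2 = -1/2.
On [1, 2], s'(x) = b_1 + 2c_1·(x - 1) + 3d_1·(x - 1)² with b_1 = Δ_1 - h_1(2m_1 + m_2)/6 = 7/4, c_1 = m_1/2 = -5/2, d_1 = (m_2 - m_1)/(6h_1) = 3/4. So s'(1) = 7/4.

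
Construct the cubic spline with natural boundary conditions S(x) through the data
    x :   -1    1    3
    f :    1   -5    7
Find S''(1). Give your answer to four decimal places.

6.7500

Let m_i = S''(x_i). Step sizes h_i = 2, 2; slopes of the chords Δ_i = (y_(i+1) - y_i)/h_i = -3, 6.
  2·m_0 + 8·m_1 + 2·m_2 = 6(Δ_1 - Δ_0) = 54
Natural end conditions: m_0 = m_2 = 0.
Hence m_0 = 0, m_1 = 27/4, m_2 = 0.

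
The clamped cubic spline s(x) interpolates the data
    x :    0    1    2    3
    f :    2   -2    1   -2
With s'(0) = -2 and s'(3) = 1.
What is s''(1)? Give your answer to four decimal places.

Put σ_i = s'' at the i-th knot. Here h = (1, 1, 1) and Δ = (-4, 3, -3), so the interior equations h_(i-1)·σ_(i-1) + 2(h_(i-1)+h_i)·σ_i + h_i·σ_(i+1) = 6(Δ_i − Δ_(i-1)) read
  1·σ_0 + 4·σ_1 + 1·σ_2 = 6(Δ_1 - Δ_0) = 42
  1·σ_1 + 4·σ_2 + 1·σ_3 = 6(Δ_2 - Δ_1) = -36
Clamped end conditions give two more equations: 2h_0·σ_0 + h_0·σ_1 = 6(Δ_0 - s'(0)) = -12 and h_2·σ_2 + 2h_2·σ_3 = 6(s'(3) - Δ_2) = 24.
Hence σ_0 = -78/5, σ_1 = 96/5, σ_2 = -96/5, σ_3 = 108/5.

19.2000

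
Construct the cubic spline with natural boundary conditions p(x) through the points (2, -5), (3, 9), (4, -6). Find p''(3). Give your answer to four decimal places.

-43.5000

Put σ_i = p'' at the i-th knot. Here h = (1, 1) and Δ = (14, -15), so the interior equations h_(i-1)·σ_(i-1) + 2(h_(i-1)+h_i)·σ_i + h_i·σ_(i+1) = 6(Δ_i − Δ_(i-1)) read
  1·σ_0 + 4·σ_1 + 1·σ_2 = 6(Δ_1 - Δ_0) = -174
Natural end conditions: σ_0 = σ_2 = 0.
Solving the tridiagonal system: σ_0 = 0, σ_1 = -87/2, σ_2 = 0.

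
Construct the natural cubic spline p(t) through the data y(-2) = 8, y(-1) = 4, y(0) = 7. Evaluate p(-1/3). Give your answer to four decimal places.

Let M_i = p''(x_i). Step sizes h_i = 1, 1; slopes of the chords Δ_i = (y_(i+1) - y_i)/h_i = -4, 3.
  1·M_0 + 4·M_1 + 1·M_2 = 6(Δ_1 - Δ_0) = 42
Natural end conditions: M_0 = M_2 = 0.
Solving the tridiagonal system: M_0 = 0, M_1 = 21/2, M_2 = 0.
On [-1, 0], p(t) = 4 - 1/2·(t + 1) + 21/4·(t + 1)² - 7/4·(t + 1)³.
With (t + 1) = 2/3: p(-1/3) = 148/27.

5.4815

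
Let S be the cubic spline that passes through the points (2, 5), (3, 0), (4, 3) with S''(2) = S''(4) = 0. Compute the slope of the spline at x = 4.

Write m_i for S''(x_i). With h_i = 1, 1 and divided differences Δ_i = -5, 3, the continuity of S' gives the tridiagonal system
  1·m_0 + 4·m_1 + 1·m_2 = 6(Δ_1 - Δ_0) = 48
Natural end conditions: m_0 = m_2 = 0.
Forward elimination and back-substitution give m_0 = 0, m_1 = 12, m_2 = 0.
On [3, 4], S'(x) = b_1 + 2c_1·(x - 3) + 3d_1·(x - 3)² with b_1 = Δ_1 - h_1(2m_1 + m_2)/6 = -1, c_1 = m_1/2 = 6, d_1 = (m_2 - m_1)/(6h_1) = -2. So S'(4) = 5.

5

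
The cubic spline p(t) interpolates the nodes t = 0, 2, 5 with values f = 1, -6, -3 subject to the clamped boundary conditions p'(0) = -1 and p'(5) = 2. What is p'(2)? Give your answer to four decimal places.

Put m_i = p'' at the i-th knot. Here h = (2, 3) and Δ = (-7/2, 1), so the interior equations h_(i-1)·m_(i-1) + 2(h_(i-1)+h_i)·m_i + h_i·m_(i+1) = 6(Δ_i − Δ_(i-1)) read
  2·m_0 + 10·m_1 + 3·m_2 = 6(Δ_1 - Δ_0) = 27
Clamped end conditions give two more equations: 2h_0·m_0 + h_0·m_1 = 6(Δ_0 - p'(0)) = -15 and h_1·m_1 + 2h_1·m_2 = 6(p'(5) - Δ_1) = 6.
Forward elimination and back-substitution give m_0 = -117/20, m_1 = 21/5, m_2 = -11/10.
On [2, 5], p'(t) = b_1 + 2c_1·(t - 2) + 3d_1·(t - 2)² with b_1 = Δ_1 - h_1(2m_1 + m_2)/6 = -53/20, c_1 = m_1/2 = 21/10, d_1 = (m_2 - m_1)/(6h_1) = -53/180. So p'(2) = -53/20.

-2.6500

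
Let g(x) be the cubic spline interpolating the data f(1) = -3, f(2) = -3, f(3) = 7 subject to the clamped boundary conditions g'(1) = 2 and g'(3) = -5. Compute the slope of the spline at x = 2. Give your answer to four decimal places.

With σ_i denoting the second derivative at x_i, h_i = 1, 1, and Δ_i = (y_(i+1) − y_i)/h_i = 0, 10:
  1·σ_0 + 4·σ_1 + 1·σ_2 = 6(Δ_1 - Δ_0) = 60
Clamped end conditions give two more equations: 2h_0·σ_0 + h_0·σ_1 = 6(Δ_0 - g'(1)) = -12 and h_1·σ_1 + 2h_1·σ_2 = 6(g'(3) - Δ_1) = -90.
Hence σ_0 = -49/2, σ_1 = 37, σ_2 = -127/2.
On [2, 3], g'(x) = b_1 + 2c_1·(x - 2) + 3d_1·(x - 2)² with b_1 = Δ_1 - h_1(2σ_1 + σ_2)/6 = 33/4, c_1 = σ_1/2 = 37/2, d_1 = (σ_2 - σ_1)/(6h_1) = -67/4. So g'(2) = 33/4.

8.2500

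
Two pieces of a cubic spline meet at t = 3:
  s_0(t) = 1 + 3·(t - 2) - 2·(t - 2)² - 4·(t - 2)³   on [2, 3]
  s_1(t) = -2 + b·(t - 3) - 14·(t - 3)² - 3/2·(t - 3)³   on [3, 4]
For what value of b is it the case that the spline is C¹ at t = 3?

s_0'(t) = 3 - 4·(t - 2) - 12·(t - 2)², so s_0'(3) = -13. On the right, s_1'(3) = b, so b = -13.

-13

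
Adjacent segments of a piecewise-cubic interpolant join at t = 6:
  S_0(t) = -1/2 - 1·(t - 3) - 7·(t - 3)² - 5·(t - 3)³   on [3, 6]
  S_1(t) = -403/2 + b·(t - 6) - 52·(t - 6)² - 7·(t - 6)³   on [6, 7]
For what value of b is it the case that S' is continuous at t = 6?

-178

S_0'(t) = -1 - 14·(t - 3) - 15·(t - 3)², so S_0'(6) = -178. On the right, S_1'(6) = b, so b = -178.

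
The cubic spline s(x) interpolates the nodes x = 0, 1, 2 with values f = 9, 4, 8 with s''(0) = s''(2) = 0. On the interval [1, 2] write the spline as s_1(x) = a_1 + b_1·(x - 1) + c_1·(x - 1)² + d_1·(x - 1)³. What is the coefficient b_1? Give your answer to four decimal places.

With m_i denoting the second derivative at x_i, h_i = 1, 1, and Δ_i = (y_(i+1) − y_i)/h_i = -5, 4:
  1·m_0 + 4·m_1 + 1·m_2 = 6(Δ_1 - Δ_0) = 54
Natural end conditions: m_0 = m_2 = 0.
Forward elimination and back-substitution give m_0 = 0, m_1 = 27/2, m_2 = 0.
On [1, 2], with s_1(x) = a_1 + b_1·(x - 1) + c_1·(x - 1)² + d_1·(x - 1)³: c_1 = m_1/2 = 27/4, d_1 = (m_2 - m_1)/(6h_1) = -9/4, b_1 = Δ_1 - h_1(2m_1 + m_2)/6 = -1/2.

-0.5000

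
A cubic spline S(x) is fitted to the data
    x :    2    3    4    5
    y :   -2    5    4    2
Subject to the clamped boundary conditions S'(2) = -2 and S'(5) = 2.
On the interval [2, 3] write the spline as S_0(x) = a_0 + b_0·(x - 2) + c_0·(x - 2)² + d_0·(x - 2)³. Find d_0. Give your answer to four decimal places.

-9.9333

With σ_i denoting the second derivative at x_i, h_i = 1, 1, 1, and Δ_i = (y_(i+1) − y_i)/h_i = 7, -1, -2:
  1·σ_0 + 4·σ_1 + 1·σ_2 = 6(Δ_1 - Δ_0) = -48
  1·σ_1 + 4·σ_2 + 1·σ_3 = 6(Δ_2 - Δ_1) = -6
Clamped end conditions give two more equations: 2h_0·σ_0 + h_0·σ_1 = 6(Δ_0 - S'(2)) = 54 and h_2·σ_2 + 2h_2·σ_3 = 6(S'(5) - Δ_2) = 24.
Forward elimination and back-substitution give σ_0 = 568/15, σ_1 = -326/15, σ_2 = 16/15, σ_3 = 172/15.
On [2, 3], with S_0(x) = a_0 + b_0·(x - 2) + c_0·(x - 2)² + d_0·(x - 2)³: c_0 = σ_0/2 = 284/15, d_0 = (σ_1 - σ_0)/(6h_0) = -149/15, b_0 = Δ_0 - h_0(2σ_0 + σ_1)/6 = -2.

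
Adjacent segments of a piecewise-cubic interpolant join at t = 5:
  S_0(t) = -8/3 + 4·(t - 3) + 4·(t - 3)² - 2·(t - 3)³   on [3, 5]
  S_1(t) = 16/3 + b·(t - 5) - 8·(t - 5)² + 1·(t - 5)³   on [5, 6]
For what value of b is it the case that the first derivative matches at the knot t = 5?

-4

S_0'(t) = 4 + 8·(t - 3) - 6·(t - 3)², so S_0'(5) = -4. On the right, S_1'(5) = b, so b = -4.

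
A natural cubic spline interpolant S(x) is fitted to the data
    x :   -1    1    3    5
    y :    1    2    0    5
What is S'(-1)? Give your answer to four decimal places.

With m_i denoting the second derivative at x_i, h_i = 2, 2, 2, and Δ_i = (y_(i+1) − y_i)/h_i = 1/2, -1, 5/2:
  2·m_0 + 8·m_1 + 2·m_2 = 6(Δ_1 - Δ_0) = -9
  2·m_1 + 8·m_2 + 2·m_3 = 6(Δ_2 - Δ_1) = 21
Natural end conditions: m_0 = m_3 = 0.
Hence m_0 = 0, m_1 = -19/10, m_2 = 31/10, m_3 = 0.
On [-1, 1], S'(x) = b_0 + 2c_0·(x + 1) + 3d_0·(x + 1)² with b_0 = Δ_0 - h_0(2m_0 + m_1)/6 = 17/15, c_0 = m_0/2 = 0, d_0 = (m_1 - m_0)/(6h_0) = -19/120. So S'(-1) = 17/15.

1.1333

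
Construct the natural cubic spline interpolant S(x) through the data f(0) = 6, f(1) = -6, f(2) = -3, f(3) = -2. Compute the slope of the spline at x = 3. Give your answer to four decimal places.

-0.5333

Let M_i = S''(x_i). Step sizes h_i = 1, 1, 1; slopes of the chords Δ_i = (y_(i+1) - y_i)/h_i = -12, 3, 1.
  1·M_0 + 4·M_1 + 1·M_2 = 6(Δ_1 - Δ_0) = 90
  1·M_1 + 4·M_2 + 1·M_3 = 6(Δ_2 - Δ_1) = -12
Natural end conditions: M_0 = M_3 = 0.
Hence M_0 = 0, M_1 = 124/5, M_2 = -46/5, M_3 = 0.
On [2, 3], S'(x) = b_2 + 2c_2·(x - 2) + 3d_2·(x - 2)² with b_2 = Δ_2 - h_2(2M_2 + M_3)/6 = 61/15, c_2 = M_2/2 = -23/5, d_2 = (M_3 - M_2)/(6h_2) = 23/15. So S'(3) = -8/15.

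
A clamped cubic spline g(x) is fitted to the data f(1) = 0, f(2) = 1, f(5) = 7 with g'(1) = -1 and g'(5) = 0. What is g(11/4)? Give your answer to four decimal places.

2.8867

Let m_i = g''(x_i). Step sizes h_i = 1, 3; slopes of the chords Δ_i = (y_(i+1) - y_i)/h_i = 1, 2.
  1·m_0 + 8·m_1 + 3·m_2 = 6(Δ_1 - Δ_0) = 6
Clamped end conditions give two more equations: 2h_0·m_0 + h_0·m_1 = 6(Δ_0 - g'(1)) = 12 and h_1·m_1 + 2h_1·m_2 = 6(g'(5) - Δ_1) = -12.
Hence m_0 = 11/2, m_1 = 1, m_2 = -5/2.
On [2, 5], g(x) = 1 + 9/4·(x - 2) + 1/2·(x - 2)² - 7/36·(x - 2)³.
With (x - 2) = 3/4: g(11/4) = 739/256.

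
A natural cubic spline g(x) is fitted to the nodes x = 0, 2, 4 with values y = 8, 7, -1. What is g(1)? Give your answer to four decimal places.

8.1563

With σ_i denoting the second derivative at x_i, h_i = 2, 2, and Δ_i = (y_(i+1) − y_i)/h_i = -1/2, -4:
  2·σ_0 + 8·σ_1 + 2·σ_2 = 6(Δ_1 - Δ_0) = -21
Natural end conditions: σ_0 = σ_2 = 0.
Forward elimination and back-substitution give σ_0 = 0, σ_1 = -21/8, σ_2 = 0.
On [0, 2], g(x) = 8 + 3/8·x + 0·x² - 7/32·x³.
With x = 1: g(1) = 261/32.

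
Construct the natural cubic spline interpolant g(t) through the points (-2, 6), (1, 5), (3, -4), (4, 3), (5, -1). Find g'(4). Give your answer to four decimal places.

2.9097

Put m_i = g'' at the i-th knot. Here h = (3, 2, 1, 1) and Δ = (-1/3, -9/2, 7, -4), so the interior equations h_(i-1)·m_(i-1) + 2(h_(i-1)+h_i)·m_i + h_i·m_(i+1) = 6(Δ_i − Δ_(i-1)) read
  3·m_0 + 10·m_1 + 2·m_2 = 6(Δ_1 - Δ_0) = -25
  2·m_1 + 6·m_2 + 1·m_3 = 6(Δ_2 - Δ_1) = 69
  1·m_2 + 4·m_3 + 1·m_4 = 6(Δ_3 - Δ_2) = -66
Natural end conditions: m_0 = m_4 = 0.
Forward elimination and back-substitution give m_0 = 0, m_1 = -1259/214, m_2 = 1810/107, m_3 = -2218/107, m_4 = 0.
On [4, 5], g'(t) = b_3 + 2c_3·(t - 4) + 3d_3·(t - 4)² with b_3 = Δ_3 - h_3(2m_3 + m_4)/6 = 934/321, c_3 = m_3/2 = -1109/107, d_3 = (m_4 - m_3)/(6h_3) = 1109/321. So g'(4) = 934/321.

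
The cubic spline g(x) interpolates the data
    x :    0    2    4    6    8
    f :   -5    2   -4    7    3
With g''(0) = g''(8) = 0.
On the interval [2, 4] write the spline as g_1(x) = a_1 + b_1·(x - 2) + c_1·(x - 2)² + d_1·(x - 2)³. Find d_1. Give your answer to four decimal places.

Put M_i = g'' at the i-th knot. Here h = (2, 2, 2, 2) and Δ = (7/2, -3, 11/2, -2), so the interior equations h_(i-1)·M_(i-1) + 2(h_(i-1)+h_i)·M_i + h_i·M_(i+1) = 6(Δ_i − Δ_(i-1)) read
  2·M_0 + 8·M_1 + 2·M_2 = 6(Δ_1 - Δ_0) = -39
  2·M_1 + 8·M_2 + 2·M_3 = 6(Δ_2 - Δ_1) = 51
  2·M_2 + 8·M_3 + 2·M_4 = 6(Δ_3 - Δ_2) = -45
Natural end conditions: M_0 = M_4 = 0.
Hence M_0 = 0, M_1 = -417/56, M_2 = 72/7, M_3 = -459/56, M_4 = 0.
On [2, 4], with g_1(x) = a_1 + b_1·(x - 2) + c_1·(x - 2)² + d_1·(x - 2)³: c_1 = M_1/2 = -417/112, d_1 = (M_2 - M_1)/(6h_1) = 331/224, b_1 = Δ_1 - h_1(2M_1 + M_2)/6 = -41/28.

1.4777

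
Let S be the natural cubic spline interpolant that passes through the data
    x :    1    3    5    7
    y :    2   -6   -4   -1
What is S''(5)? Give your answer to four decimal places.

Let m_i = S''(x_i). Step sizes h_i = 2, 2, 2; slopes of the chords Δ_i = (y_(i+1) - y_i)/h_i = -4, 1, 3/2.
  2·m_0 + 8·m_1 + 2·m_2 = 6(Δ_1 - Δ_0) = 30
  2·m_1 + 8·m_2 + 2·m_3 = 6(Δ_2 - Δ_1) = 3
Natural end conditions: m_0 = m_3 = 0.
Hence m_0 = 0, m_1 = 39/10, m_2 = -3/5, m_3 = 0.

-0.6000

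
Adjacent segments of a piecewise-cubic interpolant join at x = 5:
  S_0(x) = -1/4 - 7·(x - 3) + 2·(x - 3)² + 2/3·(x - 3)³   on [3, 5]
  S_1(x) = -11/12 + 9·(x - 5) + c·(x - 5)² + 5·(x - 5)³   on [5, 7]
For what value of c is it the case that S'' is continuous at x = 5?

S_0''(x) = 4 + 4·(x - 3), so S_0''(5) = 12. On the right, S_1''(5) = 2c, so c = 6.

6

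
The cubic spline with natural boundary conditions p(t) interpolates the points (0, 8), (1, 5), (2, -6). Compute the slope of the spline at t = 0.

Write m_i for p''(x_i). With h_i = 1, 1 and divided differences Δ_i = -3, -11, the continuity of p' gives the tridiagonal system
  1·m_0 + 4·m_1 + 1·m_2 = 6(Δ_1 - Δ_0) = -48
Natural end conditions: m_0 = m_2 = 0.
Solving the tridiagonal system: m_0 = 0, m_1 = -12, m_2 = 0.
On [0, 1], p'(t) = b_0 + 2c_0·t + 3d_0·t² with b_0 = Δ_0 - h_0(2m_0 + m_1)/6 = -1, c_0 = m_0/2 = 0, d_0 = (m_1 - m_0)/(6h_0) = -2. So p'(0) = -1.

-1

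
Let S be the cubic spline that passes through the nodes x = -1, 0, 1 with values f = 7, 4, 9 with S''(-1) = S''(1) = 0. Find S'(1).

Write M_i for S''(x_i). With h_i = 1, 1 and divided differences Δ_i = -3, 5, the continuity of S' gives the tridiagonal system
  1·M_0 + 4·M_1 + 1·M_2 = 6(Δ_1 - Δ_0) = 48
Natural end conditions: M_0 = M_2 = 0.
Solving: M_0 = 0, M_1 = 12, M_2 = 0.
On [0, 1], S'(x) = b_1 + 2c_1·x + 3d_1·x² with b_1 = Δ_1 - h_1(2M_1 + M_2)/6 = 1, c_1 = M_1/2 = 6, d_1 = (M_2 - M_1)/(6h_1) = -2. So S'(1) = 7.

7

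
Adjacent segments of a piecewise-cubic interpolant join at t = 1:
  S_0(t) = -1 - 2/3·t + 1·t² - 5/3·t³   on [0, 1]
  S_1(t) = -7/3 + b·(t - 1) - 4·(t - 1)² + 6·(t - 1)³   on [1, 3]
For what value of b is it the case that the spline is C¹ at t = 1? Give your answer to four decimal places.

S_0'(t) = -2/3 + 2·t - 5·t², so S_0'(1) = -11/3. On the right, S_1'(1) = b, so b = -11/3.

-3.6667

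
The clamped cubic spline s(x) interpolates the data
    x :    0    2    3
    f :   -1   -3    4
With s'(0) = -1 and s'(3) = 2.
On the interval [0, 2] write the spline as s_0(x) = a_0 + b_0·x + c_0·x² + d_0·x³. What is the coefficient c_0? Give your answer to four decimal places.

-3.5000

With σ_i denoting the second derivative at x_i, h_i = 2, 1, and Δ_i = (y_(i+1) − y_i)/h_i = -1, 7:
  2·σ_0 + 6·σ_1 + 1·σ_2 = 6(Δ_1 - Δ_0) = 48
Clamped end conditions give two more equations: 2h_0·σ_0 + h_0·σ_1 = 6(Δ_0 - s'(0)) = 0 and h_1·σ_1 + 2h_1·σ_2 = 6(s'(3) - Δ_1) = -30.
Forward elimination and back-substitution give σ_0 = -7, σ_1 = 14, σ_2 = -22.
On [0, 2], with s_0(x) = a_0 + b_0·x + c_0·x² + d_0·x³: c_0 = σ_0/2 = -7/2, d_0 = (σ_1 - σ_0)/(6h_0) = 7/4, b_0 = Δ_0 - h_0(2σ_0 + σ_1)/6 = -1.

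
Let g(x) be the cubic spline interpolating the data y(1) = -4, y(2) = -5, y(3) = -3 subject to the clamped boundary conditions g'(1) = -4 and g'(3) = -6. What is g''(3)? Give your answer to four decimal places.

-29.5000

Let M_i = g''(x_i). Step sizes h_i = 1, 1; slopes of the chords Δ_i = (y_(i+1) - y_i)/h_i = -1, 2.
  1·M_0 + 4·M_1 + 1·M_2 = 6(Δ_1 - Δ_0) = 18
Clamped end conditions give two more equations: 2h_0·M_0 + h_0·M_1 = 6(Δ_0 - g'(1)) = 18 and h_1·M_1 + 2h_1·M_2 = 6(g'(3) - Δ_1) = -48.
Hence M_0 = 7/2, M_1 = 11, M_2 = -59/2.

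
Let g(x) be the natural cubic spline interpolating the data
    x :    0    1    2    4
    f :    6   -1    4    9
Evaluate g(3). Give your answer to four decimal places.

7.9348

With σ_i denoting the second derivative at x_i, h_i = 1, 1, 2, and Δ_i = (y_(i+1) − y_i)/h_i = -7, 5, 5/2:
  1·σ_0 + 4·σ_1 + 1·σ_2 = 6(Δ_1 - Δ_0) = 72
  1·σ_1 + 6·σ_2 + 2·σ_3 = 6(Δ_2 - Δ_1) = -15
Natural end conditions: σ_0 = σ_3 = 0.
Solving the tridiagonal system: σ_0 = 0, σ_1 = 447/23, σ_2 = -132/23, σ_3 = 0.
On [2, 4], g(x) = 4 + 291/46·(x - 2) - 66/23·(x - 2)² + 11/23·(x - 2)³.
With (x - 2) = 1: g(3) = 365/46.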